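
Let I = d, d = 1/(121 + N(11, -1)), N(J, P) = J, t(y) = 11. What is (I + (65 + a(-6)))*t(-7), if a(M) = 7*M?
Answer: 3037/12 ≈ 253.08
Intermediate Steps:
d = 1/132 (d = 1/(121 + 11) = 1/132 ≈ 0.0075758)
I = 1/132 ≈ 0.0075758
(I + (65 + a(-6)))*t(-7) = (1/132 + (65 + 7*(-6)))*11 = (1/132 + (65 - 42))*11 = (1/132 + 23)*11 = (3037/132)*11 = 3037/12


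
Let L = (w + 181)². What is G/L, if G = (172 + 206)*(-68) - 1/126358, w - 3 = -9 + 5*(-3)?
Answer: -3247906033/3234764800 ≈ -1.0041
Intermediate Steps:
w = -21 (w = 3 + (-9 + 5*(-3)) = 3 + (-9 - 15) = 3 - 24 = -21)
G = -3247906033/126358 (G = 378*(-68) - 1*1/126358 = -25704 - 1/126358 = -3247906033/126358 ≈ -25704.)
L = 25600 (L = (-21 + 181)² = 160² = 25600)
G/L = -3247906033/126358/25600 = -3247906033/126358*1/25600 = -3247906033/3234764800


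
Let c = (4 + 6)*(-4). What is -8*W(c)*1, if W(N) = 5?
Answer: -40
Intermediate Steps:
c = -40 (c = 10*(-4) = -40)
-8*W(c)*1 = -8*5*1 = -40*1 = -40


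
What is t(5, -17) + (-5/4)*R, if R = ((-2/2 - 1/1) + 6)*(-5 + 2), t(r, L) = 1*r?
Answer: 20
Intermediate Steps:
t(r, L) = r
R = -12 (R = ((-2*1/2 - 1*1) + 6)*(-3) = ((-1 - 1) + 6)*(-3) = (-2 + 6)*(-3) = 4*(-3) = -12)
t(5, -17) + (-5/4)*R = 5 + (-5/4)*(-12) = 5 + ((1/4)*(-5))*(-12) = 5 - 5/4*(-12) = 5 + 15 = 20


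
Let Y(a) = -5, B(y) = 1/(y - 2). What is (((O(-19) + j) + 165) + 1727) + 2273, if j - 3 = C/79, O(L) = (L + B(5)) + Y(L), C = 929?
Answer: 984994/237 ≈ 4156.1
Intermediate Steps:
B(y) = 1/(-2 + y)
O(L) = -14/3 + L (O(L) = (L + 1/(-2 + 5)) - 5 = (L + 1/3) - 5 = (L + ⅓) - 5 = (⅓ + L) - 5 = -14/3 + L)
j = 1166/79 (j = 3 + 929/79 = 1166/79 ≈ 14.759)
(((O(-19) + j) + 165) + 1727) + 2273 = ((((-14/3 - 19) + 1166/79) + 165) + 1727) + 2273 = (((-71/3 + 1166/79) + 165) + 1727) + 2273 = ((-2111/237 + 165) + 1727) + 2273 = (36994/237 + 1727) + 2273 = 446293/237 + 2273 = 984994/237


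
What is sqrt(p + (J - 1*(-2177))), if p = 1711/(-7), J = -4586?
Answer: I*sqrt(130018)/7 ≈ 51.511*I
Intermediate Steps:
p = -1711/7 (p = -1/7*1711 = -1711/7 ≈ -244.43)
sqrt(p + (J - 1*(-2177))) = sqrt(-1711/7 + (-4586 - 1*(-2177))) = sqrt(-1711/7 + (-4586 + 2177)) = sqrt(-1711/7 - 2409) = sqrt(-18574/7) = I*sqrt(130018)/7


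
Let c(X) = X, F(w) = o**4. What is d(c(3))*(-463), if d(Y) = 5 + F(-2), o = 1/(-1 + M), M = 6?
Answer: -1447338/625 ≈ -2315.7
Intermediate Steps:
o = 1/5 (o = 1/(-1 + 6) = 1/5 ≈ 0.20000)
F(w) = 1/625 (F(w) = (1/5)**4 = 1/625)
d(Y) = 3126/625 (d(Y) = 5 + 1/625 = 3126/625)
d(c(3))*(-463) = (3126/625)*(-463) = -1447338/625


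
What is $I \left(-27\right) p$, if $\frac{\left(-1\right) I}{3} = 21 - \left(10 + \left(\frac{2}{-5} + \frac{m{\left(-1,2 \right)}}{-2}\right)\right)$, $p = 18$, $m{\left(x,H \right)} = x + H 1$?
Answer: $\frac{86751}{5} \approx 17350.0$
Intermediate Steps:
$m{\left(x,H \right)} = H + x$ ($m{\left(x,H \right)} = x + H = H + x$)
$I = - \frac{357}{10}$ ($I = - 3 \left(21 - \left(10 + \left(\frac{2}{-5} + \frac{2 - 1}{-2}\right)\right)\right) = - 3 \left(21 - \left(10 + \left(2 \left(- \frac{1}{5}\right) + 1 \left(- \frac{1}{2}\right)\right)\right)\right) = - 3 \left(21 - \left(10 - \frac{9}{10}\right)\right) = - 3 \left(21 - \frac{91}{10}\right) = \left(-3\right) \frac{119}{10} = - \frac{357}{10} \approx -35.7$)
$I \left(-27\right) p = \left(- \frac{357}{10}\right) \left(-27\right) 18 = \frac{9639}{10} \cdot 18 = \frac{86751}{5}$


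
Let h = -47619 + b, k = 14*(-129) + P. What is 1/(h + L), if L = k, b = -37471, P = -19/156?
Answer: -156/13555795 ≈ -1.1508e-5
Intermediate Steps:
P = -19/156 (P = -19*1/156 = -19/156 ≈ -0.12179)
k = -281755/156 (k = 14*(-129) - 19/156 = -1806 - 19/156 = -281755/156 ≈ -1806.1)
h = -85090 (h = -47619 - 37471 = -85090)
L = -281755/156 ≈ -1806.1
1/(h + L) = 1/(-85090 - 281755/156) = 1/(-13555795/156) = -156/13555795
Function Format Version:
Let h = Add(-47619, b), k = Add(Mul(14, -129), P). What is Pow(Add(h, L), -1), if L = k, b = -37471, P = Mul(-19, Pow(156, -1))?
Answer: Rational(-156, 13555795) ≈ -1.1508e-5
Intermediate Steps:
P = Rational(-19, 156) (P = Mul(-19, Rational(1, 156)) = Rational(-19, 156) ≈ -0.12179)
k = Rational(-281755, 156) (k = Add(Mul(14, -129), Rational(-19, 156)) = Add(-1806, Rational(-19, 156)) = Rational(-281755, 156) ≈ -1806.1)
h = -85090 (h = Add(-47619, -37471) = -85090)
L = Rational(-281755, 156) ≈ -1806.1
Pow(Add(h, L), -1) = Pow(Add(-85090, Rational(-281755, 156)), -1) = Pow(Rational(-13555795, 156), -1) = Rational(-156, 13555795)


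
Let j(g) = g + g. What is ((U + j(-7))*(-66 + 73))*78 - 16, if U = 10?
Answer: -2200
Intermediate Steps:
j(g) = 2*g
((U + j(-7))*(-66 + 73))*78 - 16 = ((10 + 2*(-7))*(-66 + 73))*78 - 16 = ((10 - 14)*7)*78 - 16 = -4*7*78 - 16 = -28*78 - 16 = -2184 - 16 = -2200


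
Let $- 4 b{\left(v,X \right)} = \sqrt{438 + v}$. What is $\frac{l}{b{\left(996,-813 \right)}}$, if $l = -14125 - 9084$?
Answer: $\frac{46418 \sqrt{1434}}{717} \approx 2451.6$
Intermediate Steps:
$b{\left(v,X \right)} = - \frac{\sqrt{438 + v}}{4}$
$l = -23209$ ($l = -14125 - 9084 = -23209$)
$\frac{l}{b{\left(996,-813 \right)}} = - \frac{23209}{\left(- \frac{1}{4}\right) \sqrt{438 + 996}} = - \frac{23209}{\left(- \frac{1}{4}\right) \sqrt{1434}} = - 23209 \left(- \frac{2 \sqrt{1434}}{717}\right) = \frac{46418 \sqrt{1434}}{717}$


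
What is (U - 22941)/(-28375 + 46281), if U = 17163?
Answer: -2889/8953 ≈ -0.32269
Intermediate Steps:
(U - 22941)/(-28375 + 46281) = (17163 - 22941)/(-28375 + 46281) = -5778/17906 = -5778*1/17906 = -2889/8953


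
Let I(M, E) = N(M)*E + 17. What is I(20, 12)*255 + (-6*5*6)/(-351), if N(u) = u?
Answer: 2555885/39 ≈ 65536.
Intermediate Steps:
I(M, E) = 17 + E*M (I(M, E) = M*E + 17 = E*M + 17 = 17 + E*M)
I(20, 12)*255 + (-6*5*6)/(-351) = (17 + 12*20)*255 + (-6*5*6)/(-351) = (17 + 240)*255 - 30*6*(-1/351) = 257*255 - 180*(-1/351) = 65535 + 20/39 = 2555885/39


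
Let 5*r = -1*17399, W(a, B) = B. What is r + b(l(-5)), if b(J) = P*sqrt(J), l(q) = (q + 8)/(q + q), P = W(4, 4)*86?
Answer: -17399/5 + 172*I*sqrt(30)/5 ≈ -3479.8 + 188.42*I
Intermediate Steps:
P = 344 (P = 4*86 = 344)
l(q) = (8 + q)/(2*q) (l(q) = (8 + q)/((2*q)) = (8 + q)*(1/(2*q)) = (8 + q)/(2*q))
b(J) = 344*sqrt(J)
r = -17399/5 (r = (-1*17399)/5 = (1/5)*(-17399) = -17399/5 ≈ -3479.8)
r + b(l(-5)) = -17399/5 + 344*sqrt((1/2)*(8 - 5)/(-5)) = -17399/5 + 344*sqrt((1/2)*(-1/5)*3) = -17399/5 + 344*sqrt(-3/10) = -17399/5 + 344*(I*sqrt(30)/10) = -17399/5 + 172*I*sqrt(30)/5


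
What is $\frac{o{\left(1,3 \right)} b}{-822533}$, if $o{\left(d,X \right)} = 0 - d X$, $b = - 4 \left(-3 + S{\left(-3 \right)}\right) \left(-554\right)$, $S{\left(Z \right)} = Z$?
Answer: $- \frac{39888}{822533} \approx -0.048494$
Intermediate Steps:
$b = -13296$ ($b = - 4 \left(-3 - 3\right) \left(-554\right) = \left(-4\right) \left(-6\right) \left(-554\right) = 24 \left(-554\right) = -13296$)
$o{\left(d,X \right)} = - X d$ ($o{\left(d,X \right)} = 0 - X d = - X d$)
$\frac{o{\left(1,3 \right)} b}{-822533} = \frac{\left(-1\right) 3 \cdot 1 \left(-13296\right)}{-822533} = \left(-3\right) \left(-13296\right) \left(- \frac{1}{822533}\right) = 39888 \left(- \frac{1}{822533}\right) = - \frac{39888}{822533}$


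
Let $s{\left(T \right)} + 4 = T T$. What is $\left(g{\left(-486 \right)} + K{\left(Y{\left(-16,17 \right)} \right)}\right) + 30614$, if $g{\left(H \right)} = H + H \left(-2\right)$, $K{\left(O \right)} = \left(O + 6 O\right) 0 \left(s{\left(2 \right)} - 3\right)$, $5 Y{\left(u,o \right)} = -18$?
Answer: $31100$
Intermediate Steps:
$Y{\left(u,o \right)} = - \frac{18}{5}$ ($Y{\left(u,o \right)} = \frac{1}{5} \left(-18\right) = - \frac{18}{5}$)
$s{\left(T \right)} = -4 + T^{2}$ ($s{\left(T \right)} = -4 + T T = -4 + T^{2}$)
$K{\left(O \right)} = 0$ ($K{\left(O \right)} = \left(O + 6 O\right) 0 \left(\left(-4 + 2^{2}\right) - 3\right) = 7 O 0 \left(\left(-4 + 4\right) - 3\right) = 7 O 0 \left(0 - 3\right) = 7 O 0 \left(-3\right) = 7 O 0 = 0$)
$g{\left(H \right)} = - H$ ($g{\left(H \right)} = H - 2 H = - H$)
$\left(g{\left(-486 \right)} + K{\left(Y{\left(-16,17 \right)} \right)}\right) + 30614 = \left(\left(-1\right) \left(-486\right) + 0\right) + 30614 = \left(486 + 0\right) + 30614 = 486 + 30614 = 31100$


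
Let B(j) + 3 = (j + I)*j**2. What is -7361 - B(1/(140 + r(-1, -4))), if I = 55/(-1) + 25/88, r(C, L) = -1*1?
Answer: -1738948375779/236334472 ≈ -7358.0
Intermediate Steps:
r(C, L) = -1
I = -4815/88 (I = 55*(-1) + 25*(1/88) = -55 + 25/88 = -4815/88 ≈ -54.716)
B(j) = -3 + j**2*(-4815/88 + j) (B(j) = -3 + (j - 4815/88)*j**2 = -3 + (-4815/88 + j)*j**2 = -3 + j**2*(-4815/88 + j))
-7361 - B(1/(140 + r(-1, -4))) = -7361 - (-3 + (1/(140 - 1))**3 - 4815/(88*(140 - 1)**2)) = -7361 - (-3 + (1/139)**3 - 4815*(1/139)**2/88) = -7361 - (-3 + 1/2685619 - 4815/88*1/19321) = -7361 - (-3 + 1/2685619 - 4815/1700248) = -7361 - 1*(-709672613/236334472) = -7361 + 709672613/236334472 = -1738948375779/236334472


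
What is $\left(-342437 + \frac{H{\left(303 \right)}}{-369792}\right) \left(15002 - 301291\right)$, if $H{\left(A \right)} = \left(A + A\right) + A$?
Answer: $\frac{4028100990201973}{41088} \approx 9.8036 \cdot 10^{10}$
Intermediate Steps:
$H{\left(A \right)} = 3 A$ ($H{\left(A \right)} = 2 A + A = 3 A$)
$\left(-342437 + \frac{H{\left(303 \right)}}{-369792}\right) \left(15002 - 301291\right) = \left(-342437 + \frac{3 \cdot 303}{-369792}\right) \left(15002 - 301291\right) = \left(-342437 + 909 \left(- \frac{1}{369792}\right)\right) \left(-286289\right) = \left(-342437 - \frac{101}{41088}\right) \left(-286289\right) = \left(- \frac{14070051557}{41088}\right) \left(-286289\right) = \frac{4028100990201973}{41088}$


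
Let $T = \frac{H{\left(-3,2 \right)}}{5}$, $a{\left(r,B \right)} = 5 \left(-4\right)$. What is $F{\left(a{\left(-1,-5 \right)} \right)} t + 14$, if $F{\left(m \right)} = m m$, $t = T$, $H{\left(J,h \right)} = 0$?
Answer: $14$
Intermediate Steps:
$a{\left(r,B \right)} = -20$
$T = 0$ ($T = \frac{0}{5} = 0 \cdot \frac{1}{5} = 0$)
$t = 0$
$F{\left(m \right)} = m^{2}$
$F{\left(a{\left(-1,-5 \right)} \right)} t + 14 = \left(-20\right)^{2} \cdot 0 + 14 = 400 \cdot 0 + 14 = 0 + 14 = 14$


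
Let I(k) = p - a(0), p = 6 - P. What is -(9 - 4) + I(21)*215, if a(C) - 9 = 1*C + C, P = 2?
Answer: -1080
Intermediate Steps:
a(C) = 9 + 2*C (a(C) = 9 + (1*C + C) = 9 + (C + C) = 9 + 2*C)
p = 4 (p = 6 - 1*2 = 6 - 2 = 4)
I(k) = -5 (I(k) = 4 - (9 + 2*0) = 4 - (9 + 0) = 4 - 1*9 = 4 - 9 = -5)
-(9 - 4) + I(21)*215 = -(9 - 4) - 5*215 = -1*5 - 1075 = -5 - 1075 = -1080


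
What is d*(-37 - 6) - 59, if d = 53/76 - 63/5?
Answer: 172069/380 ≈ 452.81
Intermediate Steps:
d = -4523/380 (d = 53*(1/76) - 63*⅕ = 53/76 - 63/5 = -4523/380 ≈ -11.903)
d*(-37 - 6) - 59 = -4523*(-37 - 6)/380 - 59 = -4523/380*(-43) - 59 = 194489/380 - 59 = 172069/380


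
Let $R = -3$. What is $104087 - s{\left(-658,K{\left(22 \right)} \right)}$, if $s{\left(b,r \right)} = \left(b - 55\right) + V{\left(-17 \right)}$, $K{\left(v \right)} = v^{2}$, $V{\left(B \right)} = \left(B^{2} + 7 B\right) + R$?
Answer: $104633$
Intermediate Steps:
$V{\left(B \right)} = -3 + B^{2} + 7 B$ ($V{\left(B \right)} = \left(B^{2} + 7 B\right) - 3 = -3 + B^{2} + 7 B$)
$s{\left(b,r \right)} = 112 + b$ ($s{\left(b,r \right)} = \left(b - 55\right) + \left(-3 + \left(-17\right)^{2} + 7 \left(-17\right)\right) = \left(-55 + b\right) - -167 = \left(-55 + b\right) + 167 = 112 + b$)
$104087 - s{\left(-658,K{\left(22 \right)} \right)} = 104087 - \left(112 - 658\right) = 104087 - -546 = 104087 + 546 = 104633$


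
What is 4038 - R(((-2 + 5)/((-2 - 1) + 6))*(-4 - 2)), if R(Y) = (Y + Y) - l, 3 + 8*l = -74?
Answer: 32323/8 ≈ 4040.4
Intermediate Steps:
l = -77/8 (l = -3/8 + (⅛)*(-74) = -3/8 - 37/4 = -77/8 ≈ -9.6250)
R(Y) = 77/8 + 2*Y (R(Y) = (Y + Y) - 1*(-77/8) = 2*Y + 77/8 = 77/8 + 2*Y)
4038 - R(((-2 + 5)/((-2 - 1) + 6))*(-4 - 2)) = 4038 - (77/8 + 2*(((-2 + 5)/((-2 - 1) + 6))*(-4 - 2))) = 4038 - (77/8 + 2*((3/(-3 + 6))*(-6))) = 4038 - (77/8 + 2*((3/3)*(-6))) = 4038 - (77/8 + 2*((3*(⅓))*(-6))) = 4038 - (77/8 + 2*(1*(-6))) = 4038 - (77/8 + 2*(-6)) = 4038 - (77/8 - 12) = 4038 - 1*(-19/8) = 4038 + 19/8 = 32323/8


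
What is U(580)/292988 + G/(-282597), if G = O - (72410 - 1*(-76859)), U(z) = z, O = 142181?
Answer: 560151301/20699382459 ≈ 0.027061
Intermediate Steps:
G = -7088 (G = 142181 - (72410 - 1*(-76859)) = 142181 - (72410 + 76859) = 142181 - 1*149269 = 142181 - 149269 = -7088)
U(580)/292988 + G/(-282597) = 580/292988 - 7088/(-282597) = 580*(1/292988) - 7088*(-1/282597) = 145/73247 + 7088/282597 = 560151301/20699382459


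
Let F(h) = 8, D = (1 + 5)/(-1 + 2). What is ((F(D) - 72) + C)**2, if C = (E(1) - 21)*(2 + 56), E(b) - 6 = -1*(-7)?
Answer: 278784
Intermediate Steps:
D = 6 (D = 6/1 = 6*1 = 6)
E(b) = 13 (E(b) = 6 - 1*(-7) = 6 + 7 = 13)
C = -464 (C = (13 - 21)*(2 + 56) = -8*58 = -464)
((F(D) - 72) + C)**2 = ((8 - 72) - 464)**2 = (-64 - 464)**2 = (-528)**2 = 278784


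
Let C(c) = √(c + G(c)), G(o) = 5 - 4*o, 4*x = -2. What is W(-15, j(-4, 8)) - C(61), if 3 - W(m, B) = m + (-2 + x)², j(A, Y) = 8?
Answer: 47/4 - I*√178 ≈ 11.75 - 13.342*I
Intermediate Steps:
x = -½ (x = (¼)*(-2) = -½ ≈ -0.50000)
W(m, B) = -13/4 - m (W(m, B) = 3 - (m + (-2 - ½)²) = 3 - (m + (-5/2)²) = 3 - (m + 25/4) = 3 - (25/4 + m) = 3 + (-25/4 - m) = -13/4 - m)
C(c) = √(5 - 3*c) (C(c) = √(c + (5 - 4*c)) = √(5 - 3*c))
W(-15, j(-4, 8)) - C(61) = (-13/4 - 1*(-15)) - √(5 - 3*61) = (-13/4 + 15) - √(5 - 183) = 47/4 - √(-178) = 47/4 - I*√178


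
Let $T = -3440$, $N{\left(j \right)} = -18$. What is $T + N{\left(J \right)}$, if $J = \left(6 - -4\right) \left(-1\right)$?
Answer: $-3458$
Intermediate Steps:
$J = -10$ ($J = \left(6 + 4\right) \left(-1\right) = 10 \left(-1\right) = -10$)
$T + N{\left(J \right)} = -3440 - 18 = -3458$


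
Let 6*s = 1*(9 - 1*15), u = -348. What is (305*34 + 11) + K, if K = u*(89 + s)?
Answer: -20243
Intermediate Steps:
s = -1 (s = (1*(9 - 1*15))/6 = (1*(9 - 15))/6 = (1*(-6))/6 = (⅙)*(-6) = -1)
K = -30624 (K = -348*(89 - 1) = -348*88 = -30624)
(305*34 + 11) + K = (305*34 + 11) - 30624 = (10370 + 11) - 30624 = 10381 - 30624 = -20243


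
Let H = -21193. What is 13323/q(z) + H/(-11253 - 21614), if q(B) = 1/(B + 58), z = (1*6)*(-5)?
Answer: 12260858341/32867 ≈ 3.7304e+5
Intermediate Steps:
z = -30 (z = 6*(-5) = -30)
q(B) = 1/(58 + B)
13323/q(z) + H/(-11253 - 21614) = 13323/(1/(58 - 30)) - 21193/(-11253 - 21614) = 13323/(1/28) - 21193/(-32867) = 13323/(1/28) - 21193*(-1/32867) = 13323*28 + 21193/32867 = 373044 + 21193/32867 = 12260858341/32867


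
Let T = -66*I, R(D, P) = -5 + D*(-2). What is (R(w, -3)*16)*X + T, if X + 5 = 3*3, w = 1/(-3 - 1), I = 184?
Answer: -12432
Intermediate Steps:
w = -¼ (w = 1/(-4) = -¼ ≈ -0.25000)
R(D, P) = -5 - 2*D
X = 4 (X = -5 + 3*3 = -5 + 9 = 4)
T = -12144 (T = -66*184 = -12144)
(R(w, -3)*16)*X + T = ((-5 - 2*(-¼))*16)*4 - 12144 = ((-5 + ½)*16)*4 - 12144 = -9/2*16*4 - 12144 = -72*4 - 12144 = -288 - 12144 = -12432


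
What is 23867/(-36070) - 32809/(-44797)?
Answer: 114250631/1615827790 ≈ 0.070707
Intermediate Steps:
23867/(-36070) - 32809/(-44797) = 23867*(-1/36070) - 32809*(-1/44797) = -23867/36070 + 32809/44797 = 114250631/1615827790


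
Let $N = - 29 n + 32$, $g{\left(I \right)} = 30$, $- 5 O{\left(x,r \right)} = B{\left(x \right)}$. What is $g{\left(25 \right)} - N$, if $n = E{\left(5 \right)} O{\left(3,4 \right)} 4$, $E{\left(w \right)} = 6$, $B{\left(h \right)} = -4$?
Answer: $\frac{2774}{5} \approx 554.8$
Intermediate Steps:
$O{\left(x,r \right)} = \frac{4}{5}$ ($O{\left(x,r \right)} = \left(- \frac{1}{5}\right) \left(-4\right) = \frac{4}{5}$)
$n = \frac{96}{5}$ ($n = 6 \cdot \frac{4}{5} \cdot 4 = \frac{24}{5} \cdot 4 = \frac{96}{5} \approx 19.2$)
$N = - \frac{2624}{5}$ ($N = \left(-29\right) \frac{96}{5} + 32 = - \frac{2784}{5} + 32 = - \frac{2624}{5} \approx -524.8$)
$g{\left(25 \right)} - N = 30 - - \frac{2624}{5} = 30 + \frac{2624}{5} = \frac{2774}{5}$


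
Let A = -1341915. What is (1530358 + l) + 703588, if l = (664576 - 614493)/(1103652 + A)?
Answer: 532266625715/238263 ≈ 2.2339e+6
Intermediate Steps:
l = -50083/238263 (l = (664576 - 614493)/(1103652 - 1341915) = 50083/(-238263) = 50083*(-1/238263) = -50083/238263 ≈ -0.21020)
(1530358 + l) + 703588 = (1530358 - 50083/238263) + 703588 = 364627638071/238263 + 703588 = 532266625715/238263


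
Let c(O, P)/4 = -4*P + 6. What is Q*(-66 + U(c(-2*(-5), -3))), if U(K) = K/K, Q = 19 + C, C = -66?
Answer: 3055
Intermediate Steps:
Q = -47 (Q = 19 - 66 = -47)
c(O, P) = 24 - 16*P (c(O, P) = 4*(-4*P + 6) = 4*(6 - 4*P) = 24 - 16*P)
U(K) = 1
Q*(-66 + U(c(-2*(-5), -3))) = -47*(-66 + 1) = -47*(-65) = 3055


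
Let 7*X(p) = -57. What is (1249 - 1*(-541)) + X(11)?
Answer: 12473/7 ≈ 1781.9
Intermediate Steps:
X(p) = -57/7 (X(p) = (⅐)*(-57) = -57/7)
(1249 - 1*(-541)) + X(11) = (1249 - 1*(-541)) - 57/7 = (1249 + 541) - 57/7 = 1790 - 57/7 = 12473/7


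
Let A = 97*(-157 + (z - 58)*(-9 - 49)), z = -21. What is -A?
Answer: -429225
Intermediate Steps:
A = 429225 (A = 97*(-157 + (-21 - 58)*(-9 - 49)) = 97*(-157 - 79*(-58)) = 97*(-157 + 4582) = 97*4425 = 429225)
-A = -1*429225 = -429225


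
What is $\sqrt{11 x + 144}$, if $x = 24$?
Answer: $2 \sqrt{102} \approx 20.199$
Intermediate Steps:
$\sqrt{11 x + 144} = \sqrt{11 \cdot 24 + 144} = \sqrt{264 + 144} = \sqrt{408} = 2 \sqrt{102}$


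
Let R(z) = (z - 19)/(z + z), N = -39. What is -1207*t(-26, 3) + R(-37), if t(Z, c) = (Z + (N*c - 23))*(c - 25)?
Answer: -163094640/37 ≈ -4.4080e+6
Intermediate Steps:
t(Z, c) = (-25 + c)*(-23 + Z - 39*c) (t(Z, c) = (Z + (-39*c - 23))*(c - 25) = (Z + (-23 - 39*c))*(-25 + c) = (-23 + Z - 39*c)*(-25 + c) = (-25 + c)*(-23 + Z - 39*c))
R(z) = (-19 + z)/(2*z) (R(z) = (-19 + z)/((2*z)) = (-19 + z)*(1/(2*z)) = (-19 + z)/(2*z))
-1207*t(-26, 3) + R(-37) = -1207*(575 - 39*3² - 25*(-26) + 952*3 - 26*3) + (½)*(-19 - 37)/(-37) = -1207*(575 - 39*9 + 650 + 2856 - 78) + (½)*(-1/37)*(-56) = -1207*(575 - 351 + 650 + 2856 - 78) + 28/37 = -1207*3652 + 28/37 = -4407964 + 28/37 = -163094640/37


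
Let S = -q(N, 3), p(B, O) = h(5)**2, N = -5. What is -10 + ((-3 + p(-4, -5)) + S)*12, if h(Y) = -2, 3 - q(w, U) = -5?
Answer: -94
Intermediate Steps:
q(w, U) = 8 (q(w, U) = 3 - 1*(-5) = 3 + 5 = 8)
p(B, O) = 4 (p(B, O) = (-2)**2 = 4)
S = -8 (S = -1*8 = -8)
-10 + ((-3 + p(-4, -5)) + S)*12 = -10 + ((-3 + 4) - 8)*12 = -10 + (1 - 8)*12 = -10 - 7*12 = -10 - 84 = -94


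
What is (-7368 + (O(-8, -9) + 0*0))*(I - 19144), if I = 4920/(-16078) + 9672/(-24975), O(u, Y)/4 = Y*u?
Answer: 604751121205792/4461645 ≈ 1.3554e+8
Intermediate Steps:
O(u, Y) = 4*Y*u (O(u, Y) = 4*(Y*u) = 4*Y*u)
I = -46397236/66924675 (I = 4920*(-1/16078) + 9672*(-1/24975) = -2460/8039 - 3224/8325 = -46397236/66924675 ≈ -0.69328)
(-7368 + (O(-8, -9) + 0*0))*(I - 19144) = (-7368 + (4*(-9)*(-8) + 0*0))*(-46397236/66924675 - 19144) = (-7368 + (288 + 0))*(-1281252375436/66924675) = (-7368 + 288)*(-1281252375436/66924675) = -7080*(-1281252375436/66924675) = 604751121205792/4461645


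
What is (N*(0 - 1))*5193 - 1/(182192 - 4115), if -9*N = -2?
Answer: -205500859/178077 ≈ -1154.0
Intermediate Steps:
N = 2/9 (N = -1/9*(-2) = 2/9 ≈ 0.22222)
(N*(0 - 1))*5193 - 1/(182192 - 4115) = (2*(0 - 1)/9)*5193 - 1/(182192 - 4115) = ((2/9)*(-1))*5193 - 1/178077 = -2/9*5193 - 1*1/178077 = -1154 - 1/178077 = -205500859/178077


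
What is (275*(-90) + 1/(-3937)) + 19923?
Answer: -19003900/3937 ≈ -4827.0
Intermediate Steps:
(275*(-90) + 1/(-3937)) + 19923 = (-24750 - 1/3937) + 19923 = -97440751/3937 + 19923 = -19003900/3937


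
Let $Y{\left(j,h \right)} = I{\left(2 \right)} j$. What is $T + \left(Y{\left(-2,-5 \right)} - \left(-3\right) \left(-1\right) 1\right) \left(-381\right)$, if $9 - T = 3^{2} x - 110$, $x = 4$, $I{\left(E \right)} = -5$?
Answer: $-2584$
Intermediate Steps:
$Y{\left(j,h \right)} = - 5 j$
$T = 83$ ($T = 9 - \left(3^{2} \cdot 4 - 110\right) = 9 - \left(9 \cdot 4 - 110\right) = 9 - \left(36 - 110\right) = 9 - -74 = 9 + 74 = 83$)
$T + \left(Y{\left(-2,-5 \right)} - \left(-3\right) \left(-1\right) 1\right) \left(-381\right) = 83 + \left(\left(-5\right) \left(-2\right) - \left(-3\right) \left(-1\right) 1\right) \left(-381\right) = 83 + \left(10 - 3 \cdot 1\right) \left(-381\right) = 83 + \left(10 - 3\right) \left(-381\right) = 83 + 7 \left(-381\right) = 83 - 2667 = -2584$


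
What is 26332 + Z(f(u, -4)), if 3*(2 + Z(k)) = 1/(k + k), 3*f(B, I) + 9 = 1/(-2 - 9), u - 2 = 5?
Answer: 5265989/200 ≈ 26330.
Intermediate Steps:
u = 7 (u = 2 + 5 = 7)
f(B, I) = -100/33 (f(B, I) = -3 + 1/(3*(-2 - 9)) = -3 + (⅓)/(-11) = -3 + (⅓)*(-1/11) = -3 - 1/33 = -100/33)
Z(k) = -2 + 1/(6*k) (Z(k) = -2 + 1/(3*(k + k)) = -2 + 1/(3*((2*k))) = -2 + (1/(2*k))/3 = -2 + 1/(6*k))
26332 + Z(f(u, -4)) = 26332 + (-2 + 1/(6*(-100/33))) = 26332 + (-2 + (⅙)*(-33/100)) = 26332 + (-2 - 11/200) = 26332 - 411/200 = 5265989/200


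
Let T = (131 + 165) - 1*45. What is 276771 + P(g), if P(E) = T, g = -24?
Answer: 277022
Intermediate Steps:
T = 251 (T = 296 - 45 = 251)
P(E) = 251
276771 + P(g) = 276771 + 251 = 277022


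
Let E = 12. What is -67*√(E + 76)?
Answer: -134*√22 ≈ -628.52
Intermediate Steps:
-67*√(E + 76) = -67*√(12 + 76) = -134*√22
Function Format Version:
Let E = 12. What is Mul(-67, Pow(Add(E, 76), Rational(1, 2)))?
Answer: Mul(-134, Pow(22, Rational(1, 2))) ≈ -628.52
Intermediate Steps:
Mul(-67, Pow(Add(E, 76), Rational(1, 2))) = Mul(-67, Pow(Add(12, 76), Rational(1, 2))) = Mul(-67, Pow(88, Rational(1, 2))) = Mul(-67, Mul(2, Pow(22, Rational(1, 2)))) = Mul(-134, Pow(22, Rational(1, 2)))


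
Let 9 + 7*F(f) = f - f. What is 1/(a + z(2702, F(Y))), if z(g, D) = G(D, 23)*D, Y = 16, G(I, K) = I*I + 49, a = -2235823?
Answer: -343/766909627 ≈ -4.4725e-7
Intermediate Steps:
G(I, K) = 49 + I² (G(I, K) = I² + 49 = 49 + I²)
F(f) = -9/7 (F(f) = -9/7 + (f - f)/7 = -9/7 + (⅐)*0 = -9/7 + 0 = -9/7)
z(g, D) = D*(49 + D²) (z(g, D) = (49 + D²)*D = D*(49 + D²))
1/(a + z(2702, F(Y))) = 1/(-2235823 - 9*(49 + (-9/7)²)/7) = 1/(-2235823 - 9*(49 + 81/49)/7) = 1/(-2235823 - 9/7*2482/49) = 1/(-2235823 - 22338/343) = 1/(-766909627/343) = -343/766909627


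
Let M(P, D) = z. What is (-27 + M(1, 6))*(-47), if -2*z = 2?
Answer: 1316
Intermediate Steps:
z = -1 (z = -1/2*2 = -1)
M(P, D) = -1
(-27 + M(1, 6))*(-47) = (-27 - 1)*(-47) = -28*(-47) = 1316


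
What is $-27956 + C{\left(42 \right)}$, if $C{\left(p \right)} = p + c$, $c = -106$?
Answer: $-28020$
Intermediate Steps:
$C{\left(p \right)} = -106 + p$ ($C{\left(p \right)} = p - 106 = -106 + p$)
$-27956 + C{\left(42 \right)} = -27956 + \left(-106 + 42\right) = -27956 - 64 = -28020$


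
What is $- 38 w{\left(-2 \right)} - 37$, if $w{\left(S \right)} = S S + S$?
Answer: $-113$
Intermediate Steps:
$w{\left(S \right)} = S + S^{2}$ ($w{\left(S \right)} = S^{2} + S = S + S^{2}$)
$- 38 w{\left(-2 \right)} - 37 = - 38 \left(- 2 \left(1 - 2\right)\right) - 37 = - 38 \left(\left(-2\right) \left(-1\right)\right) - 37 = \left(-38\right) 2 - 37 = -76 - 37 = -113$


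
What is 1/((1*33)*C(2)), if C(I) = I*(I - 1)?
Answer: 1/66 ≈ 0.015152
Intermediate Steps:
C(I) = I*(-1 + I)
1/((1*33)*C(2)) = 1/((1*33)*(2*(-1 + 2))) = 1/(33*(2*1)) = 1/(33*2) = 1/66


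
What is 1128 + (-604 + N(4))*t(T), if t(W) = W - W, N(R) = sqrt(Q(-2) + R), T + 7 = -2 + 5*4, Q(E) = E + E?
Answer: 1128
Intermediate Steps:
Q(E) = 2*E
T = 11 (T = -7 + (-2 + 5*4) = -7 + (-2 + 20) = -7 + 18 = 11)
N(R) = sqrt(-4 + R) (N(R) = sqrt(2*(-2) + R) = sqrt(-4 + R))
t(W) = 0
1128 + (-604 + N(4))*t(T) = 1128 + (-604 + sqrt(-4 + 4))*0 = 1128 + (-604 + sqrt(0))*0 = 1128 + (-604 + 0)*0 = 1128 - 604*0 = 1128 + 0 = 1128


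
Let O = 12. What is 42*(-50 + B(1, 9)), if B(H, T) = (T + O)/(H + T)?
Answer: -10059/5 ≈ -2011.8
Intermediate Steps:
B(H, T) = (12 + T)/(H + T) (B(H, T) = (T + 12)/(H + T) = (12 + T)/(H + T))
42*(-50 + B(1, 9)) = 42*(-50 + (12 + 9)/(1 + 9)) = 42*(-50 + 21/10) = 42*(-479/10) = -10059/5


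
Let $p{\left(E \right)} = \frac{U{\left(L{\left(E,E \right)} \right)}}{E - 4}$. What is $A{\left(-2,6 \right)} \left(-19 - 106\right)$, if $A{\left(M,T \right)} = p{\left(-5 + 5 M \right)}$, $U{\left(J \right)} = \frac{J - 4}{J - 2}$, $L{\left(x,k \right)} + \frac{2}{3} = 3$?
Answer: $- \frac{625}{19} \approx -32.895$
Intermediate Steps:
$L{\left(x,k \right)} = \frac{7}{3}$ ($L{\left(x,k \right)} = - \frac{2}{3} + 3 = \frac{7}{3}$)
$U{\left(J \right)} = \frac{-4 + J}{-2 + J}$
$p{\left(E \right)} = - \frac{5}{-4 + E}$ ($p{\left(E \right)} = \frac{\frac{1}{-2 + \frac{7}{3}} \left(-4 + \frac{7}{3}\right)}{E - 4} = \frac{\frac{1}{\frac{1}{3}} \left(- \frac{5}{3}\right)}{-4 + E} = \frac{3 \left(- \frac{5}{3}\right)}{-4 + E} = - \frac{5}{-4 + E}$)
$A{\left(M,T \right)} = - \frac{5}{-9 + 5 M}$ ($A{\left(M,T \right)} = - \frac{5}{-4 + \left(-5 + 5 M\right)} = - \frac{5}{-9 + 5 M}$)
$A{\left(-2,6 \right)} \left(-19 - 106\right) = - \frac{5}{-9 + 5 \left(-2\right)} \left(-19 - 106\right) = - \frac{5}{-9 - 10} \left(-125\right) = - \frac{5}{-19} \left(-125\right) = \left(-5\right) \left(- \frac{1}{19}\right) \left(-125\right) = \frac{5}{19} \left(-125\right) = - \frac{625}{19}$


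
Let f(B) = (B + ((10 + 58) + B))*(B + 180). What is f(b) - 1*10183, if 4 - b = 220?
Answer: 2921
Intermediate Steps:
b = -216 (b = 4 - 1*220 = 4 - 220 = -216)
f(B) = (68 + 2*B)*(180 + B) (f(B) = (B + (68 + B))*(180 + B) = (68 + 2*B)*(180 + B))
f(b) - 1*10183 = (12240 + 2*(-216)**2 + 428*(-216)) - 1*10183 = (12240 + 2*46656 - 92448) - 10183 = (12240 + 93312 - 92448) - 10183 = 13104 - 10183 = 2921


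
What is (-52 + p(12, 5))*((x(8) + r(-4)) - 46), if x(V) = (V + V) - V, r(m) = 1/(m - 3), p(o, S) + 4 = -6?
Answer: 16554/7 ≈ 2364.9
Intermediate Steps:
p(o, S) = -10 (p(o, S) = -4 - 6 = -10)
r(m) = 1/(-3 + m)
x(V) = V (x(V) = 2*V - V = V)
(-52 + p(12, 5))*((x(8) + r(-4)) - 46) = (-52 - 10)*((8 + 1/(-3 - 4)) - 46) = -62*((8 + 1/(-7)) - 46) = -62*((8 - ⅐) - 46) = -62*(55/7 - 46) = -62*(-267/7) = 16554/7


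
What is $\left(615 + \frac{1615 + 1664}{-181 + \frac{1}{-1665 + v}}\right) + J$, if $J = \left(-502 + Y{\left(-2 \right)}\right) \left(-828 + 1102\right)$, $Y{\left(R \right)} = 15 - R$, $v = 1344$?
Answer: $- \frac{7686494609}{58102} \approx -1.3229 \cdot 10^{5}$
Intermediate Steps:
$J = -132890$ ($J = \left(-502 + \left(15 - -2\right)\right) \left(-828 + 1102\right) = \left(-502 + \left(15 + 2\right)\right) 274 = \left(-502 + 17\right) 274 = \left(-485\right) 274 = -132890$)
$\left(615 + \frac{1615 + 1664}{-181 + \frac{1}{-1665 + v}}\right) + J = \left(615 + \frac{1615 + 1664}{-181 + \frac{1}{-1665 + 1344}}\right) - 132890 = \left(615 + \frac{3279}{-181 + \frac{1}{-321}}\right) - 132890 = \left(615 + \frac{3279}{-181 - \frac{1}{321}}\right) - 132890 = \left(615 + \frac{3279}{- \frac{58102}{321}}\right) - 132890 = \left(615 + 3279 \left(- \frac{321}{58102}\right)\right) - 132890 = \left(615 - \frac{1052559}{58102}\right) - 132890 = \frac{34680171}{58102} - 132890 = - \frac{7686494609}{58102}$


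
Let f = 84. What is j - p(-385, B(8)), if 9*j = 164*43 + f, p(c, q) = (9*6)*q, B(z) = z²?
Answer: -23968/9 ≈ -2663.1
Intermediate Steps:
p(c, q) = 54*q
j = 7136/9 (j = (164*43 + 84)/9 = (7052 + 84)/9 = (⅑)*7136 = 7136/9 ≈ 792.89)
j - p(-385, B(8)) = 7136/9 - 54*8² = 7136/9 - 54*64 = 7136/9 - 1*3456 = 7136/9 - 3456 = -23968/9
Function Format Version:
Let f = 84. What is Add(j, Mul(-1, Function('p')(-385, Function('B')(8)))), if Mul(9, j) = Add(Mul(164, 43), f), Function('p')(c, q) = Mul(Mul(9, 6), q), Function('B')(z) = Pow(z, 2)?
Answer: Rational(-23968, 9) ≈ -2663.1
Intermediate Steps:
Function('p')(c, q) = Mul(54, q)
j = Rational(7136, 9) (j = Mul(Rational(1, 9), Add(Mul(164, 43), 84)) = Mul(Rational(1, 9), Add(7052, 84)) = Mul(Rational(1, 9), 7136) = Rational(7136, 9) ≈ 792.89)
Add(j, Mul(-1, Function('p')(-385, Function('B')(8)))) = Add(Rational(7136, 9), Mul(-1, Mul(54, Pow(8, 2)))) = Add(Rational(7136, 9), Mul(-1, Mul(54, 64))) = Add(Rational(7136, 9), Mul(-1, 3456)) = Add(Rational(7136, 9), -3456) = Rational(-23968, 9)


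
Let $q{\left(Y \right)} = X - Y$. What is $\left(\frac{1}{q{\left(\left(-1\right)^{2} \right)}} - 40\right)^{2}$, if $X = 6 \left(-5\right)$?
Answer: $\frac{1540081}{961} \approx 1602.6$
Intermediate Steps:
$X = -30$
$q{\left(Y \right)} = -30 - Y$
$\left(\frac{1}{q{\left(\left(-1\right)^{2} \right)}} - 40\right)^{2} = \left(\frac{1}{-30 - \left(-1\right)^{2}} - 40\right)^{2} = \left(\frac{1}{-30 - 1} - 40\right)^{2} = \left(\frac{1}{-31} - 40\right)^{2} = \left(- \frac{1}{31} - 40\right)^{2} = \left(- \frac{1241}{31}\right)^{2} = \frac{1540081}{961}$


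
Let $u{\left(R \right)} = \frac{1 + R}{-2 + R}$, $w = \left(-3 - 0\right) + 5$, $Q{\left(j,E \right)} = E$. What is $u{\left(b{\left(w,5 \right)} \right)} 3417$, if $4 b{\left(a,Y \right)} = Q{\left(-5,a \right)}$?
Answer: $-3417$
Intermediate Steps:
$w = 2$ ($w = \left(-3 + \left(-1 + 1\right)\right) + 5 = \left(-3 + 0\right) + 5 = -3 + 5 = 2$)
$b{\left(a,Y \right)} = \frac{a}{4}$
$u{\left(R \right)} = \frac{1 + R}{-2 + R}$
$u{\left(b{\left(w,5 \right)} \right)} 3417 = \frac{1 + \frac{1}{4} \cdot 2}{-2 + \frac{1}{4} \cdot 2} \cdot 3417 = \frac{1 + \frac{1}{2}}{-2 + \frac{1}{2}} \cdot 3417 = \frac{1}{- \frac{3}{2}} \cdot \frac{3}{2} \cdot 3417 = \left(- \frac{2}{3}\right) \frac{3}{2} \cdot 3417 = \left(-1\right) 3417 = -3417$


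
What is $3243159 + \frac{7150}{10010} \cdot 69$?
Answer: $\frac{22702458}{7} \approx 3.2432 \cdot 10^{6}$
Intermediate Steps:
$3243159 + \frac{7150}{10010} \cdot 69 = 3243159 + 7150 \cdot \frac{1}{10010} \cdot 69 = 3243159 + \frac{5}{7} \cdot 69 = 3243159 + \frac{345}{7} = \frac{22702458}{7}$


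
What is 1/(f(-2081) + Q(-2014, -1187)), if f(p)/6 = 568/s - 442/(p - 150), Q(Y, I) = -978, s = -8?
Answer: -2231/3129672 ≈ -0.00071285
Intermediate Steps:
f(p) = -426 - 2652/(-150 + p) (f(p) = 6*(568/(-8) - 442/(p - 150)) = 6*(568*(-⅛) - 442/(-150 + p)) = 6*(-71 - 442/(-150 + p)) = -426 - 2652/(-150 + p))
1/(f(-2081) + Q(-2014, -1187)) = 1/(6*(10208 - 71*(-2081))/(-150 - 2081) - 978) = 1/(6*(10208 + 147751)/(-2231) - 978) = 1/(6*(-1/2231)*157959 - 978) = 1/(-947754/2231 - 978) = 1/(-3129672/2231) = -2231/3129672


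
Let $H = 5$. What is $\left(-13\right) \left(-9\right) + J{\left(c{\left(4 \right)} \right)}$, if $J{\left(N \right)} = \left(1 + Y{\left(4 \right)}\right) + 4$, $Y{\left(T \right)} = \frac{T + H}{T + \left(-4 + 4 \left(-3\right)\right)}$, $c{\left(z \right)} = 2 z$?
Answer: $\frac{485}{4} \approx 121.25$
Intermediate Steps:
$Y{\left(T \right)} = \frac{5 + T}{-16 + T}$ ($Y{\left(T \right)} = \frac{T + 5}{T + \left(-4 + 4 \left(-3\right)\right)} = \frac{5 + T}{T - 16} = \frac{5 + T}{-16 + T}$)
$J{\left(N \right)} = \frac{17}{4}$ ($J{\left(N \right)} = \left(1 + \frac{5 + 4}{-16 + 4}\right) + 4 = \left(1 + \frac{1}{-12} \cdot 9\right) + 4 = \left(1 - \frac{3}{4}\right) + 4 = \frac{1}{4} + 4 = \frac{17}{4}$)
$\left(-13\right) \left(-9\right) + J{\left(c{\left(4 \right)} \right)} = \left(-13\right) \left(-9\right) + \frac{17}{4} = 117 + \frac{17}{4} = \frac{485}{4}$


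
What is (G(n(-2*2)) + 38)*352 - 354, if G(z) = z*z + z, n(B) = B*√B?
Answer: -9506 - 2816*I ≈ -9506.0 - 2816.0*I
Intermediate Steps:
n(B) = B^(3/2)
G(z) = z + z² (G(z) = z² + z = z + z²)
(G(n(-2*2)) + 38)*352 - 354 = ((-2*2)^(3/2)*(1 + (-2*2)^(3/2)) + 38)*352 - 354 = ((-4)^(3/2)*(1 + (-4)^(3/2)) + 38)*352 - 354 = ((-8*I)*(1 - 8*I) + 38)*352 - 354 = (-8*I*(1 - 8*I) + 38)*352 - 354 = (38 - 8*I*(1 - 8*I))*352 - 354 = (13376 - 2816*I*(1 - 8*I)) - 354 = 13022 - 2816*I*(1 - 8*I)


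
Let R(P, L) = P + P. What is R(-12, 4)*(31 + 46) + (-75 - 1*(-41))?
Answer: -1882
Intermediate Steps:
R(P, L) = 2*P
R(-12, 4)*(31 + 46) + (-75 - 1*(-41)) = (2*(-12))*(31 + 46) + (-75 - 1*(-41)) = -24*77 + (-75 + 41) = -1848 - 34 = -1882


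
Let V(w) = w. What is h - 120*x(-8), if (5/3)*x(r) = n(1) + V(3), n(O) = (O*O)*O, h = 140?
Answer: -148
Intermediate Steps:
n(O) = O³ (n(O) = O²*O = O³)
x(r) = 12/5 (x(r) = 3*(1³ + 3)/5 = 3*(1 + 3)/5 = (⅗)*4 = 12/5)
h - 120*x(-8) = 140 - 120*12/5 = 140 - 288 = -148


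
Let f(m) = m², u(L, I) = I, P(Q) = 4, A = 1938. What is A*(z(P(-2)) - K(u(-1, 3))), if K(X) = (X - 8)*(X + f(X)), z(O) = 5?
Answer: 125970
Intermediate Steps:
K(X) = (-8 + X)*(X + X²) (K(X) = (X - 8)*(X + X²) = (-8 + X)*(X + X²))
A*(z(P(-2)) - K(u(-1, 3))) = 1938*(5 - 3*(-8 + 3² - 7*3)) = 1938*(5 - 3*(-8 + 9 - 21)) = 1938*(5 - 3*(-20)) = 1938*(5 - 1*(-60)) = 1938*(5 + 60) = 1938*65 = 125970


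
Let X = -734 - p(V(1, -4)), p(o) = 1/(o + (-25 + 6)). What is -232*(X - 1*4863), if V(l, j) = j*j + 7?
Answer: 1298562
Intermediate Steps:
V(l, j) = 7 + j**2 (V(l, j) = j**2 + 7 = 7 + j**2)
p(o) = 1/(-19 + o) (p(o) = 1/(o - 19) = 1/(-19 + o))
X = -2937/4 (X = -734 - 1/(-19 + (7 + (-4)**2)) = -734 - 1/(-19 + (7 + 16)) = -734 - 1/(-19 + 23) = -734 - 1/4 = -2937/4 ≈ -734.25)
-232*(X - 1*4863) = -232*(-2937/4 - 1*4863) = -232*(-2937/4 - 4863) = -232*(-22389/4) = 1298562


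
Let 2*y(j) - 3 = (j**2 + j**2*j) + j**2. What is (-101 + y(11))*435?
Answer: 298845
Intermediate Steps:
y(j) = 3/2 + j**2 + j**3/2 (y(j) = 3/2 + ((j**2 + j**2*j) + j**2)/2 = 3/2 + ((j**2 + j**3) + j**2)/2 = 3/2 + (j**3 + 2*j**2)/2 = 3/2 + (j**2 + j**3/2) = 3/2 + j**2 + j**3/2)
(-101 + y(11))*435 = (-101 + (3/2 + 11**2 + (1/2)*11**3))*435 = (-101 + (3/2 + 121 + (1/2)*1331))*435 = (-101 + (3/2 + 121 + 1331/2))*435 = (-101 + 788)*435 = 687*435 = 298845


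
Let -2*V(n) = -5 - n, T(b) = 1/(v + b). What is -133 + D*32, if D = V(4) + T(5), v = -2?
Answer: 65/3 ≈ 21.667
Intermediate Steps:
T(b) = 1/(-2 + b)
V(n) = 5/2 + n/2 (V(n) = -(-5 - n)/2 = 5/2 + n/2)
D = 29/6 (D = (5/2 + (½)*4) + 1/(-2 + 5) = (5/2 + 2) + 1/3 = 9/2 + ⅓ = 29/6 ≈ 4.8333)
-133 + D*32 = -133 + (29/6)*32 = -133 + 464/3 = 65/3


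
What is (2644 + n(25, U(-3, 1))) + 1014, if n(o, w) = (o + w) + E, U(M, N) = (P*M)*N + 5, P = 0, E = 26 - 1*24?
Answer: 3690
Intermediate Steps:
E = 2 (E = 26 - 24 = 2)
U(M, N) = 5 (U(M, N) = (0*M)*N + 5 = 0*N + 5 = 0 + 5 = 5)
n(o, w) = 2 + o + w (n(o, w) = (o + w) + 2 = 2 + o + w)
(2644 + n(25, U(-3, 1))) + 1014 = (2644 + (2 + 25 + 5)) + 1014 = (2644 + 32) + 1014 = 2676 + 1014 = 3690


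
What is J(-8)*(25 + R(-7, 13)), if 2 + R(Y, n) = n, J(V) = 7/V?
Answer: -63/2 ≈ -31.500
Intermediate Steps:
R(Y, n) = -2 + n
J(-8)*(25 + R(-7, 13)) = (7/(-8))*(25 + (-2 + 13)) = (7*(-⅛))*(25 + 11) = -7/8*36 = -63/2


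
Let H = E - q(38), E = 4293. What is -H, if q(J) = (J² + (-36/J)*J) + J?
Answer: -2847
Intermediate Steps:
q(J) = -36 + J + J² (q(J) = (J² - 36) + J = (-36 + J²) + J = -36 + J + J²)
H = 2847 (H = 4293 - (-36 + 38 + 38²) = 4293 - (-36 + 38 + 1444) = 4293 - 1*1446 = 4293 - 1446 = 2847)
-H = -1*2847 = -2847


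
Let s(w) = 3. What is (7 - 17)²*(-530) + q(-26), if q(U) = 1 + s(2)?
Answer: -52996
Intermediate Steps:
q(U) = 4 (q(U) = 1 + 3 = 4)
(7 - 17)²*(-530) + q(-26) = (7 - 17)²*(-530) + 4 = (-10)²*(-530) + 4 = 100*(-530) + 4 = -53000 + 4 = -52996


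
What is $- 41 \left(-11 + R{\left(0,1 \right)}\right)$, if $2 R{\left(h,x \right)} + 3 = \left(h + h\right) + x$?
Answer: $492$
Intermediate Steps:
$R{\left(h,x \right)} = - \frac{3}{2} + h + \frac{x}{2}$ ($R{\left(h,x \right)} = - \frac{3}{2} + \frac{\left(h + h\right) + x}{2} = - \frac{3}{2} + \frac{2 h + x}{2} = - \frac{3}{2} + \frac{x + 2 h}{2} = - \frac{3}{2} + \left(h + \frac{x}{2}\right) = - \frac{3}{2} + h + \frac{x}{2}$)
$- 41 \left(-11 + R{\left(0,1 \right)}\right) = - 41 \left(-11 + \left(- \frac{3}{2} + 0 + \frac{1}{2} \cdot 1\right)\right) = - 41 \left(-11 + \left(- \frac{3}{2} + 0 + \frac{1}{2}\right)\right) = - 41 \left(-11 - 1\right) = \left(-41\right) \left(-12\right) = 492$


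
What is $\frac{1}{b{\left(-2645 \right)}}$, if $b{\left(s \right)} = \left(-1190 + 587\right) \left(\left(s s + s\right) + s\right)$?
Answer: $- \frac{1}{4215413205} \approx -2.3722 \cdot 10^{-10}$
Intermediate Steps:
$b{\left(s \right)} = - 1206 s - 603 s^{2}$ ($b{\left(s \right)} = - 603 \left(\left(s^{2} + s\right) + s\right) = - 603 \left(\left(s + s^{2}\right) + s\right) = - 603 \left(s^{2} + 2 s\right) = - 1206 s - 603 s^{2}$)
$\frac{1}{b{\left(-2645 \right)}} = \frac{1}{\left(-603\right) \left(-2645\right) \left(2 - 2645\right)} = \frac{1}{\left(-603\right) \left(-2645\right) \left(-2643\right)} = \frac{1}{-4215413205} = - \frac{1}{4215413205}$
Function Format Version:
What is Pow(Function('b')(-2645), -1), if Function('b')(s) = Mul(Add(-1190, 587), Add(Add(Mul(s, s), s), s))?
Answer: Rational(-1, 4215413205) ≈ -2.3722e-10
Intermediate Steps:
Function('b')(s) = Add(Mul(-1206, s), Mul(-603, Pow(s, 2))) (Function('b')(s) = Mul(-603, Add(Add(Pow(s, 2), s), s)) = Mul(-603, Add(Add(s, Pow(s, 2)), s)) = Mul(-603, Add(Pow(s, 2), Mul(2, s))) = Add(Mul(-1206, s), Mul(-603, Pow(s, 2))))
Pow(Function('b')(-2645), -1) = Pow(Mul(-603, -2645, Add(2, -2645)), -1) = Pow(Mul(-603, -2645, -2643), -1) = Pow(-4215413205, -1) = Rational(-1, 4215413205)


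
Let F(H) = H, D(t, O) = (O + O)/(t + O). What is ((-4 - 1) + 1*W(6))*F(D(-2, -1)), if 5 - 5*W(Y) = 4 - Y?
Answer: -12/5 ≈ -2.4000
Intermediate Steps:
W(Y) = 1/5 + Y/5 (W(Y) = 1 - (4 - Y)/5 = 1 + (-4/5 + Y/5) = 1/5 + Y/5)
D(t, O) = 2*O/(O + t) (D(t, O) = (2*O)/(O + t) = 2*O/(O + t))
((-4 - 1) + 1*W(6))*F(D(-2, -1)) = ((-4 - 1) + 1*(1/5 + (1/5)*6))*(2*(-1)/(-1 - 2)) = (-5 + 1*(1/5 + 6/5))*(2*(-1)/(-3)) = (-5 + 1*(7/5))*(2*(-1)*(-1/3)) = (-5 + 7/5)*(2/3) = -18/5*2/3 = -12/5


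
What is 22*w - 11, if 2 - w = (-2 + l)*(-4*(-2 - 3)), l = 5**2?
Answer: -10087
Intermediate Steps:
l = 25
w = -458 (w = 2 - (-2 + 25)*(-4*(-2 - 3)) = 2 - 23*(-4*(-5)) = 2 - 23*20 = 2 - 1*460 = 2 - 460 = -458)
22*w - 11 = 22*(-458) - 11 = -10076 - 11 = -10087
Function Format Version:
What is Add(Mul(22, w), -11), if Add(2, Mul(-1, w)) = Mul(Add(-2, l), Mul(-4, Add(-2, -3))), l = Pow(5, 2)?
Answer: -10087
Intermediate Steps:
l = 25
w = -458 (w = Add(2, Mul(-1, Mul(Add(-2, 25), Mul(-4, Add(-2, -3))))) = Add(2, Mul(-1, Mul(23, Mul(-4, -5)))) = Add(2, Mul(-1, Mul(23, 20))) = Add(2, Mul(-1, 460)) = Add(2, -460) = -458)
Add(Mul(22, w), -11) = Add(Mul(22, -458), -11) = Add(-10076, -11) = -10087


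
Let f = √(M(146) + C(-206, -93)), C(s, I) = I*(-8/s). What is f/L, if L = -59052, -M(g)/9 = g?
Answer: -I*√13978542/6082356 ≈ -0.00061469*I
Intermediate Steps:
C(s, I) = -8*I/s
M(g) = -9*g
f = I*√13978542/103 (f = √(-9*146 - 8*(-93)/(-206)) = √(-1314 - 8*(-93)*(-1/206)) = √(-1314 - 372/103) = √(-135714/103) = I*√13978542/103 ≈ 36.299*I)
f/L = (I*√13978542/103)/(-59052) = (I*√13978542/103)*(-1/59052) = -I*√13978542/6082356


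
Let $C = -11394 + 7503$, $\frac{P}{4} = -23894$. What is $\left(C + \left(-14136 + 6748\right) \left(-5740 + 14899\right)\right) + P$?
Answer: $-67766159$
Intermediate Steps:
$P = -95576$ ($P = 4 \left(-23894\right) = -95576$)
$C = -3891$
$\left(C + \left(-14136 + 6748\right) \left(-5740 + 14899\right)\right) + P = \left(-3891 + \left(-14136 + 6748\right) \left(-5740 + 14899\right)\right) - 95576 = \left(-3891 - 67666692\right) - 95576 = -67670583 - 95576 = -67766159$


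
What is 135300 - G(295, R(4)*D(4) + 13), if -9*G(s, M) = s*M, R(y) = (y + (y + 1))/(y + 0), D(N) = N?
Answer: 1224190/9 ≈ 1.3602e+5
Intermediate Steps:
R(y) = (1 + 2*y)/y (R(y) = (y + (1 + y))/y = (1 + 2*y)/y)
G(s, M) = -M*s/9 (G(s, M) = -s*M/9 = -M*s/9)
135300 - G(295, R(4)*D(4) + 13) = 135300 - (-1)*((2 + 1/4)*4 + 13)*295/9 = 135300 - (-1)*((9/4)*4 + 13)*295/9 = 135300 - (-1)*(9 + 13)*295/9 = 135300 - (-1)*22*295/9 = 135300 - 1*(-6490/9) = 135300 + 6490/9 = 1224190/9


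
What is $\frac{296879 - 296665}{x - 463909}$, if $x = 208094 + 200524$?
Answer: $- \frac{214}{55291} \approx -0.0038704$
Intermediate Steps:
$x = 408618$
$\frac{296879 - 296665}{x - 463909} = \frac{296879 - 296665}{408618 - 463909} = \frac{214}{-55291} = 214 \left(- \frac{1}{55291}\right) = - \frac{214}{55291}$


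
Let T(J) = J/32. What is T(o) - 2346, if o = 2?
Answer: -37535/16 ≈ -2345.9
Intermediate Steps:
T(J) = J/32 (T(J) = J*(1/32) = J/32)
T(o) - 2346 = (1/32)*2 - 2346 = 1/16 - 2346 = -37535/16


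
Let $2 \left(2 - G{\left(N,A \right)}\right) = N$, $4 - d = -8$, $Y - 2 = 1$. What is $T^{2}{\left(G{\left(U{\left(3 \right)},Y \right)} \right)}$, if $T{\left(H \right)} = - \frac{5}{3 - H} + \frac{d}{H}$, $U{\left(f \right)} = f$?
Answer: $484$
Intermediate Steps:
$Y = 3$ ($Y = 2 + 1 = 3$)
$d = 12$ ($d = 4 - -8 = 4 + 8 = 12$)
$G{\left(N,A \right)} = 2 - \frac{N}{2}$
$T{\left(H \right)} = - \frac{5}{3 - H} + \frac{12}{H}$
$T^{2}{\left(G{\left(U{\left(3 \right)},Y \right)} \right)} = \left(\frac{-36 + 17 \left(2 - \frac{3}{2}\right)}{\left(2 - \frac{3}{2}\right) \left(-3 + \left(2 - \frac{3}{2}\right)\right)}\right)^{2} = \left(\frac{\frac{1}{\frac{1}{2}} \left(-36 + 17 \cdot \frac{1}{2}\right)}{-3 + \frac{1}{2}}\right)^{2} = \left(\frac{2 \left(-36 + \frac{17}{2}\right)}{- \frac{5}{2}}\right)^{2} = \left(2 \left(- \frac{2}{5}\right) \left(- \frac{55}{2}\right)\right)^{2} = 22^{2} = 484$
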